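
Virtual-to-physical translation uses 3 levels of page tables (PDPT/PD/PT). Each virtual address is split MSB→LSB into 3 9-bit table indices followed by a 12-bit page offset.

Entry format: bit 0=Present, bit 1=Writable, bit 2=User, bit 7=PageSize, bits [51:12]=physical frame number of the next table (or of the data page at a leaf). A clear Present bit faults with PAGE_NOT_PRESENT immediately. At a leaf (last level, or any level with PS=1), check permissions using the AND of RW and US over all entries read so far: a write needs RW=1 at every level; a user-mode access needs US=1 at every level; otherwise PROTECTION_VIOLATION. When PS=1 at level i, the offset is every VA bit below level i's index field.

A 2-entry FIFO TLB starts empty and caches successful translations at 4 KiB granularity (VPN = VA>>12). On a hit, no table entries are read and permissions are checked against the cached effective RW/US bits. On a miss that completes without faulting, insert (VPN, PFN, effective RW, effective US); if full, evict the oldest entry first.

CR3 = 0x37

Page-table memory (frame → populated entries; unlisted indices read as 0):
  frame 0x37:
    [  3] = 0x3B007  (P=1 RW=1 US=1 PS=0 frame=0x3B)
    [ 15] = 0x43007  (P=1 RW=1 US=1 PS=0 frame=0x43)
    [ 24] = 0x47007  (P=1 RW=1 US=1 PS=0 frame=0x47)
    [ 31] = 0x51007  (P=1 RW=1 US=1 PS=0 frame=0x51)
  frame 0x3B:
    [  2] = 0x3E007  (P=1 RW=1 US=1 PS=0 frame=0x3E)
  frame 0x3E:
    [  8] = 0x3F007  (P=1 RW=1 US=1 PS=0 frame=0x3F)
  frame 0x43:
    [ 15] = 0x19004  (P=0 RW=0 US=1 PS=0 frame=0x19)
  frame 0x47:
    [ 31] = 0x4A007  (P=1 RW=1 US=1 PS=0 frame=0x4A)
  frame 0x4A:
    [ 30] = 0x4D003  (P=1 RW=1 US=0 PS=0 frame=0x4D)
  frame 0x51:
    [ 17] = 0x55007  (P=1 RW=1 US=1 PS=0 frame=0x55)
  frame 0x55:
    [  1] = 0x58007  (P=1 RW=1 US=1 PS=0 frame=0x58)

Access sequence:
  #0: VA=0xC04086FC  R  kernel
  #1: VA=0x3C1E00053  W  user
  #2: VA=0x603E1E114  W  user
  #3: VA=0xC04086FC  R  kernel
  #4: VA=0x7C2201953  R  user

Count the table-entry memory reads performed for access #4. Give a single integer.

Trace:
#0 VA=0xC04086FC (r,kernel):
  L0 @0x37[3] → 0x3B007  P=1,RW=1,US=1,PS=0
  L1 @0x3B[2] → 0x3E007  P=1,RW=1,US=1,PS=0
  L2 @0x3E[8] → 0x3F007  P=1,RW=1,US=1,PS=0
  ✓ 0x3F6FC  — 3 lookups
#1 VA=0x3C1E00053 (w,user):
  L0 @0x37[15] → 0x43007  P=1,RW=1,US=1,PS=0
  L1 @0x43[15] → 0x19004  P=0,RW=0,US=1,PS=0
  → PAGE_NOT_PRESENT  (2 entries read)
#2 VA=0x603E1E114 (w,user):
  L0 @0x37[24] → 0x47007  P=1,RW=1,US=1,PS=0
  L1 @0x47[31] → 0x4A007  P=1,RW=1,US=1,PS=0
  L2 @0x4A[30] → 0x4D003  P=1,RW=1,US=0,PS=0
  → PROTECTION_VIOLATION  (3 entries read)
#3 VA=0xC04086FC (r,kernel):
  TLB hit vpn=0xC0408 → PA=0x3F6FC
#4 VA=0x7C2201953 (r,user):
  L0 @0x37[31] → 0x51007  P=1,RW=1,US=1,PS=0
  L1 @0x51[17] → 0x55007  P=1,RW=1,US=1,PS=0
  L2 @0x55[1] → 0x58007  P=1,RW=1,US=1,PS=0
  ✓ 0x58953  — 3 lookups

Entries read for #4: 3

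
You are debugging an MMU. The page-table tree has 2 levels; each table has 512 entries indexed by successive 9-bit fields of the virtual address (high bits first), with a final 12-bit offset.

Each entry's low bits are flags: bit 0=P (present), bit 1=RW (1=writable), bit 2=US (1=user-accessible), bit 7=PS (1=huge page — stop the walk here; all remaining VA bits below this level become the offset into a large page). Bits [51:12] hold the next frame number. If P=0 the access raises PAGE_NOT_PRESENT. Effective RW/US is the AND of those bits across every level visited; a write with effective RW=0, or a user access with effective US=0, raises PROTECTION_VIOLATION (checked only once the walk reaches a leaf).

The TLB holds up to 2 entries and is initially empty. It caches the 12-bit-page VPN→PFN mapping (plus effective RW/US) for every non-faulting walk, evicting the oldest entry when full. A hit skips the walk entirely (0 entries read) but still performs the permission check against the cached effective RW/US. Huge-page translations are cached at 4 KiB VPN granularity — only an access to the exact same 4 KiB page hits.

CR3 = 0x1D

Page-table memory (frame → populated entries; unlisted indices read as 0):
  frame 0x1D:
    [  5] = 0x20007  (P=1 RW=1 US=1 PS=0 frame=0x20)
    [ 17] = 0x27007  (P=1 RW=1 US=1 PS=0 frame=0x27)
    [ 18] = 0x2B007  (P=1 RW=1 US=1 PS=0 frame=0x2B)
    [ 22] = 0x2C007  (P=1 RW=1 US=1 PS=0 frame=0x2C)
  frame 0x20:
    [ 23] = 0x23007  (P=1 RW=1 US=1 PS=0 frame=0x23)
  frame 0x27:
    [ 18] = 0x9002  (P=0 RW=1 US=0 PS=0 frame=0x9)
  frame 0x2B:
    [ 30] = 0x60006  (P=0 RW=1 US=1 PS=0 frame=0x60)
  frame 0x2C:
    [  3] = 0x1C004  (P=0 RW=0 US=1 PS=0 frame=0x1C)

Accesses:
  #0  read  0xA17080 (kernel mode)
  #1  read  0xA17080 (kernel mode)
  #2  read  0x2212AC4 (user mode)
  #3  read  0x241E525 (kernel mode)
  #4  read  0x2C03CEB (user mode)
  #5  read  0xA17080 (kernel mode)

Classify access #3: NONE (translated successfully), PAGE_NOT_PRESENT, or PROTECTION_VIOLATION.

Trace:
#0 VA=0xA17080 (r,kernel):
  L0: frame=0x1D idx=5 entry=0x20007 [P=1 RW=1 US=1 PS=0]
  L1: frame=0x20 idx=23 entry=0x23007 [P=1 RW=1 US=1 PS=0]
  ✓ 0x23080  — 2 lookups
#1 VA=0xA17080 (r,kernel):
  TLB hit vpn=0xA17 → PA=0x23080
#2 VA=0x2212AC4 (r,user):
  L0: frame=0x1D idx=17 entry=0x27007 [P=1 RW=1 US=1 PS=0]
  L1: frame=0x27 idx=18 entry=0x9002 [P=0 RW=1 US=0 PS=0]
  ⇒ fault: PAGE_NOT_PRESENT  — 2 lookups
#3 VA=0x241E525 (r,kernel):
  L0: frame=0x1D idx=18 entry=0x2B007 [P=1 RW=1 US=1 PS=0]
  L1: frame=0x2B idx=30 entry=0x60006 [P=0 RW=1 US=1 PS=0]
  ⇒ fault: PAGE_NOT_PRESENT  — 2 lookups
#4 VA=0x2C03CEB (r,user):
  L0: frame=0x1D idx=22 entry=0x2C007 [P=1 RW=1 US=1 PS=0]
  L1: frame=0x2C idx=3 entry=0x1C004 [P=0 RW=0 US=1 PS=0]
  ⇒ fault: PAGE_NOT_PRESENT  — 2 lookups
#5 VA=0xA17080 (r,kernel):
  TLB hit vpn=0xA17 → PA=0x23080

Access #3 fault: PAGE_NOT_PRESENT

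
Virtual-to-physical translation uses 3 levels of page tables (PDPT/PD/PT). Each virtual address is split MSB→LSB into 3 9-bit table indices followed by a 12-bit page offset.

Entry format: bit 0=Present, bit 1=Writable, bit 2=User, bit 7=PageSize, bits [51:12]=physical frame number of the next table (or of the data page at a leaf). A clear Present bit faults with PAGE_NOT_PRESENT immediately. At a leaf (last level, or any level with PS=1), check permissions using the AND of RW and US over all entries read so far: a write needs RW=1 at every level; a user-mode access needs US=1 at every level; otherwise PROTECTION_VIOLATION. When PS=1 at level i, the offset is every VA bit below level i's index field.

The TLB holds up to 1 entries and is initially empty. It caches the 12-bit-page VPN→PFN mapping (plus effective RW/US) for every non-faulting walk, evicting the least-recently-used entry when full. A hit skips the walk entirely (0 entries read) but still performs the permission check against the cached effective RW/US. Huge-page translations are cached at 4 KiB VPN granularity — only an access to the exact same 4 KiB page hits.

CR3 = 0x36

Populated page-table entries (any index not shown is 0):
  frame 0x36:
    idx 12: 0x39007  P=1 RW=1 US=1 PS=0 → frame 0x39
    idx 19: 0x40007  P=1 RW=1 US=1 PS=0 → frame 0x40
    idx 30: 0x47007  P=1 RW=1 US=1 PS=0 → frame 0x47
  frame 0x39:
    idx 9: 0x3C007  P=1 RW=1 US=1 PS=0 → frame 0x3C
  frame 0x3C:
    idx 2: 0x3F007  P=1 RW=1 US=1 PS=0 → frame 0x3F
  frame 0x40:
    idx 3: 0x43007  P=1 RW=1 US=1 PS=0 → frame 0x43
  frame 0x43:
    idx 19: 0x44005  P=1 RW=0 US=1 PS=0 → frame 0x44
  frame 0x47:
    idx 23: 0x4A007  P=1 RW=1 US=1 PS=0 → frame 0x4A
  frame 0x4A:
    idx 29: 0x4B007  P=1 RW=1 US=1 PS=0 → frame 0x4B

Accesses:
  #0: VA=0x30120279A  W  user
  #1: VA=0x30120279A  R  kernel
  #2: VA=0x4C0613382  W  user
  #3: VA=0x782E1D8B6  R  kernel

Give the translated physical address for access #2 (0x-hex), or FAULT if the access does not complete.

Walk each access:
#0 VA=0x30120279A (w,user):
  L0 @0x36[12] → 0x39007  P=1,RW=1,US=1,PS=0
  L1 @0x39[9] → 0x3C007  P=1,RW=1,US=1,PS=0
  L2 @0x3C[2] → 0x3F007  P=1,RW=1,US=1,PS=0
  ⇒ phys 0x3F79A  [3 reads]
#1 VA=0x30120279A (r,kernel):
  TLB hit vpn=0x301202 → PA=0x3F79A
#2 VA=0x4C0613382 (w,user):
  L0 @0x36[19] → 0x40007  P=1,RW=1,US=1,PS=0
  L1 @0x40[3] → 0x43007  P=1,RW=1,US=1,PS=0
  L2 @0x43[19] → 0x44005  P=1,RW=0,US=1,PS=0
  → PROTECTION_VIOLATION  (3 entries read)
#3 VA=0x782E1D8B6 (r,kernel):
  L0 @0x36[30] → 0x47007  P=1,RW=1,US=1,PS=0
  L1 @0x47[23] → 0x4A007  P=1,RW=1,US=1,PS=0
  L2 @0x4A[29] → 0x4B007  P=1,RW=1,US=1,PS=0
  ⇒ phys 0x4B8B6  [3 reads]

Access #2 PA: FAULT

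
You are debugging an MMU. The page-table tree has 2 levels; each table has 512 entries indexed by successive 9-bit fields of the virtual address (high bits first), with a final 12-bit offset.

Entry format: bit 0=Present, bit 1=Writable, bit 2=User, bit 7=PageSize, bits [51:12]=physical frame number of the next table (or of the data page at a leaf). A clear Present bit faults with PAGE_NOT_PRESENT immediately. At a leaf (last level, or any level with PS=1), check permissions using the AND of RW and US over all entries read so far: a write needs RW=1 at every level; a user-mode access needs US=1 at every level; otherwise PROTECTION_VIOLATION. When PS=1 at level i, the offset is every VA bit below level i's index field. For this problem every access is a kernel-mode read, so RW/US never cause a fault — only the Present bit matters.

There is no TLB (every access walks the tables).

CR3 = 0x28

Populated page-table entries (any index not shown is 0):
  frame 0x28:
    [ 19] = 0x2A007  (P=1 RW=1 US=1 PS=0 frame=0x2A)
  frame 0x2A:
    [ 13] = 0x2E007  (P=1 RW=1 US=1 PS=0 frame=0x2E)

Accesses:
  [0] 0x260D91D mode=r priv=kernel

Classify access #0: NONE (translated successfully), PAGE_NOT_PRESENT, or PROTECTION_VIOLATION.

Trace:
#0 VA=0x260D91D (r,kernel):
  L0 @0x28[19] → 0x2A007  P=1,RW=1,US=1,PS=0
  L1 @0x2A[13] → 0x2E007  P=1,RW=1,US=1,PS=0
  → PA=0x2E91D  (2 entries read)

Access #0 fault: NONE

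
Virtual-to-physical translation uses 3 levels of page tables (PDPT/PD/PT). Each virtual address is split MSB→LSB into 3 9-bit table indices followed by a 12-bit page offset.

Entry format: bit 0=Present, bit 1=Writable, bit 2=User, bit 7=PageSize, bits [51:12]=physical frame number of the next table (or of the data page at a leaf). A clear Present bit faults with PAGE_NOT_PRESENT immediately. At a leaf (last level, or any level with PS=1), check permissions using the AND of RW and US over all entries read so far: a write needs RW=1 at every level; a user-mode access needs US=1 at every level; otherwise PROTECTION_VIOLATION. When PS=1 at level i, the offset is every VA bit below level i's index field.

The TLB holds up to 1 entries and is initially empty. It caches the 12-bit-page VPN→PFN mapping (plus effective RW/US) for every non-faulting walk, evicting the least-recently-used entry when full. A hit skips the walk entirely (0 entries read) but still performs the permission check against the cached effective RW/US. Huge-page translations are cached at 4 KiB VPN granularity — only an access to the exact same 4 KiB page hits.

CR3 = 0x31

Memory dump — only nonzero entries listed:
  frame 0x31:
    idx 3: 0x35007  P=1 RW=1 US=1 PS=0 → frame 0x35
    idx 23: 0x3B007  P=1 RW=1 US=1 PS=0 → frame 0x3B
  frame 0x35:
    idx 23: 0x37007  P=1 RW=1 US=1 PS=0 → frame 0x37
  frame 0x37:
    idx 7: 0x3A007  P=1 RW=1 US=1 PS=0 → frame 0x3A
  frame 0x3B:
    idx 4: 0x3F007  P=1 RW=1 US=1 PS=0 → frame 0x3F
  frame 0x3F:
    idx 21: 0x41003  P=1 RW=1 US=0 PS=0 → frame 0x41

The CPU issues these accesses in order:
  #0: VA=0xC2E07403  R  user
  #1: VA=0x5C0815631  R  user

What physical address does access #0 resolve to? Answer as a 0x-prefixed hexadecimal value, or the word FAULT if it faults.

Per-access translation:
#0 VA=0xC2E07403 (r,user):
  lvl0: tbl 0x31, slot 3 ⇒ 0x35007 (P1/RW1/US1/PS0)
  lvl1: tbl 0x35, slot 23 ⇒ 0x37007 (P1/RW1/US1/PS0)
  lvl2: tbl 0x37, slot 7 ⇒ 0x3A007 (P1/RW1/US1/PS0)
  ✓ 0x3A403  — 3 lookups
#1 VA=0x5C0815631 (r,user):
  lvl0: tbl 0x31, slot 23 ⇒ 0x3B007 (P1/RW1/US1/PS0)
  lvl1: tbl 0x3B, slot 4 ⇒ 0x3F007 (P1/RW1/US1/PS0)
  lvl2: tbl 0x3F, slot 21 ⇒ 0x41003 (P1/RW1/US0/PS0)
  ⇒ fault: PROTECTION_VIOLATION  — 3 lookups

Access #0 PA: 0x3A403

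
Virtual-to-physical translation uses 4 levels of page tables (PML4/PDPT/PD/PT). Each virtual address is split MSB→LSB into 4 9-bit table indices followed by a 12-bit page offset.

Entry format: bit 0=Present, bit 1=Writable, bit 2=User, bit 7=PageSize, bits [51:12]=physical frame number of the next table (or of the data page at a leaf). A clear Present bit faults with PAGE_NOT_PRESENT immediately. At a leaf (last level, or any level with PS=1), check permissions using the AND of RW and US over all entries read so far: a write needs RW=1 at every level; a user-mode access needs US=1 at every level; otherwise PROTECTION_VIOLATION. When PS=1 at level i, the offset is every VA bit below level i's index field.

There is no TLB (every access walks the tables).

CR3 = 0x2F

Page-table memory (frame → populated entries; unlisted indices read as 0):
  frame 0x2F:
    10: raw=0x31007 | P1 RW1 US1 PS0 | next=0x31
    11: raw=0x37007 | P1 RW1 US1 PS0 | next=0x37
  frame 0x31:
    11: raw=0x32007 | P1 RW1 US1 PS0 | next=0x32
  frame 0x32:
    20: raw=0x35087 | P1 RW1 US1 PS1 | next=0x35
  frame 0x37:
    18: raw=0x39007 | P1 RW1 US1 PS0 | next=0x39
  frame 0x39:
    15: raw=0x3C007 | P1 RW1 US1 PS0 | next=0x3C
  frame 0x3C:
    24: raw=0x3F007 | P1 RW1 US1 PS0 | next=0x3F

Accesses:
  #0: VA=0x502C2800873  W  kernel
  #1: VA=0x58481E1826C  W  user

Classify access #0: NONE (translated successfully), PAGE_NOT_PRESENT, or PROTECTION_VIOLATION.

Per-access translation:
#0 VA=0x502C2800873 (w,kernel):
  [0] read 0x2F idx=10: raw=0x31007 flags P=1 W=1 U=1 S=0
  [1] read 0x31 idx=11: raw=0x32007 flags P=1 W=1 U=1 S=0
  [2] read 0x32 idx=20: raw=0x35087 flags P=1 W=1 U=1 S=1
  ⇒ phys 0x35873 (huge @L2)  [3 reads]
#1 VA=0x58481E1826C (w,user):
  [0] read 0x2F idx=11: raw=0x37007 flags P=1 W=1 U=1 S=0
  [1] read 0x37 idx=18: raw=0x39007 flags P=1 W=1 U=1 S=0
  [2] read 0x39 idx=15: raw=0x3C007 flags P=1 W=1 U=1 S=0
  [3] read 0x3C idx=24: raw=0x3F007 flags P=1 W=1 U=1 S=0
  ⇒ phys 0x3F26C  [4 reads]

Access #0 fault: NONE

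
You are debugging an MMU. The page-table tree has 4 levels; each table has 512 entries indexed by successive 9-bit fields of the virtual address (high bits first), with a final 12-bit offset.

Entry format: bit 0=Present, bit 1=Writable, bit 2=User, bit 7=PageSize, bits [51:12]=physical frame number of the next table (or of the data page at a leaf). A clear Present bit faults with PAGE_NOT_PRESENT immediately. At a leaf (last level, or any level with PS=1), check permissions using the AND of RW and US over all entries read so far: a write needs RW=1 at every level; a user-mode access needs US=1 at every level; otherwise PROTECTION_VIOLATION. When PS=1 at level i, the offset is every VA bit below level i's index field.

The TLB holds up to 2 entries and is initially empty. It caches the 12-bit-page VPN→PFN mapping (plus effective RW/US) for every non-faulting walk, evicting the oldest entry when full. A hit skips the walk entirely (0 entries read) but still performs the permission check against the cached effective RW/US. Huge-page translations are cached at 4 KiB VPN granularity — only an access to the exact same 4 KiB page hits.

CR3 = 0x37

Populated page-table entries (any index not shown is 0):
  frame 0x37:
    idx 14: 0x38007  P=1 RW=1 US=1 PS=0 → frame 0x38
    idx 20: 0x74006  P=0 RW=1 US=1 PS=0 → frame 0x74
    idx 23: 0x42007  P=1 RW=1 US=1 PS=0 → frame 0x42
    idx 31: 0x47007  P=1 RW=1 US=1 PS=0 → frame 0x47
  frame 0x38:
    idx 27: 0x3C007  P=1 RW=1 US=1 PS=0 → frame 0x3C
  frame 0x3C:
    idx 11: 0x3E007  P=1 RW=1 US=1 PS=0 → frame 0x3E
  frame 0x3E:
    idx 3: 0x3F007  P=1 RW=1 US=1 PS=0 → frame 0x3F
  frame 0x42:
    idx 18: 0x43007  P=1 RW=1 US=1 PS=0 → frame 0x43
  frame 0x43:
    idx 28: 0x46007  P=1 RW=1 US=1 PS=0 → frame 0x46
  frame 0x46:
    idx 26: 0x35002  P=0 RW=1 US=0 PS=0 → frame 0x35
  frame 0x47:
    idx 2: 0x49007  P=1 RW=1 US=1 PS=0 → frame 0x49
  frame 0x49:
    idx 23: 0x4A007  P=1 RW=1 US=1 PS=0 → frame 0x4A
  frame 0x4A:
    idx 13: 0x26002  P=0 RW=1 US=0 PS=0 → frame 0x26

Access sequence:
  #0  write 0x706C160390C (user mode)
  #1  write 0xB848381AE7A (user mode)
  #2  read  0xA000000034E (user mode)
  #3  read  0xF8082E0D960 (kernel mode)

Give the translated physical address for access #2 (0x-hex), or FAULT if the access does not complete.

Walk each access:
#0 VA=0x706C160390C (w,user):
  L0 @0x37[14] → 0x38007  P=1,RW=1,US=1,PS=0
  L1 @0x38[27] → 0x3C007  P=1,RW=1,US=1,PS=0
  L2 @0x3C[11] → 0x3E007  P=1,RW=1,US=1,PS=0
  L3 @0x3E[3] → 0x3F007  P=1,RW=1,US=1,PS=0
  → PA=0x3F90C  (4 entries read)
#1 VA=0xB848381AE7A (w,user):
  L0 @0x37[23] → 0x42007  P=1,RW=1,US=1,PS=0
  L1 @0x42[18] → 0x43007  P=1,RW=1,US=1,PS=0
  L2 @0x43[28] → 0x46007  P=1,RW=1,US=1,PS=0
  L3 @0x46[26] → 0x35002  P=0,RW=1,US=0,PS=0
  ⇒ fault: PAGE_NOT_PRESENT  — 4 lookups
#2 VA=0xA000000034E (r,user):
  L0 @0x37[20] → 0x74006  P=0,RW=1,US=1,PS=0
  ⇒ fault: PAGE_NOT_PRESENT  — 1 lookups
#3 VA=0xF8082E0D960 (r,kernel):
  L0 @0x37[31] → 0x47007  P=1,RW=1,US=1,PS=0
  L1 @0x47[2] → 0x49007  P=1,RW=1,US=1,PS=0
  L2 @0x49[23] → 0x4A007  P=1,RW=1,US=1,PS=0
  L3 @0x4A[13] → 0x26002  P=0,RW=1,US=0,PS=0
  ⇒ fault: PAGE_NOT_PRESENT  — 4 lookups

Access #2 PA: FAULT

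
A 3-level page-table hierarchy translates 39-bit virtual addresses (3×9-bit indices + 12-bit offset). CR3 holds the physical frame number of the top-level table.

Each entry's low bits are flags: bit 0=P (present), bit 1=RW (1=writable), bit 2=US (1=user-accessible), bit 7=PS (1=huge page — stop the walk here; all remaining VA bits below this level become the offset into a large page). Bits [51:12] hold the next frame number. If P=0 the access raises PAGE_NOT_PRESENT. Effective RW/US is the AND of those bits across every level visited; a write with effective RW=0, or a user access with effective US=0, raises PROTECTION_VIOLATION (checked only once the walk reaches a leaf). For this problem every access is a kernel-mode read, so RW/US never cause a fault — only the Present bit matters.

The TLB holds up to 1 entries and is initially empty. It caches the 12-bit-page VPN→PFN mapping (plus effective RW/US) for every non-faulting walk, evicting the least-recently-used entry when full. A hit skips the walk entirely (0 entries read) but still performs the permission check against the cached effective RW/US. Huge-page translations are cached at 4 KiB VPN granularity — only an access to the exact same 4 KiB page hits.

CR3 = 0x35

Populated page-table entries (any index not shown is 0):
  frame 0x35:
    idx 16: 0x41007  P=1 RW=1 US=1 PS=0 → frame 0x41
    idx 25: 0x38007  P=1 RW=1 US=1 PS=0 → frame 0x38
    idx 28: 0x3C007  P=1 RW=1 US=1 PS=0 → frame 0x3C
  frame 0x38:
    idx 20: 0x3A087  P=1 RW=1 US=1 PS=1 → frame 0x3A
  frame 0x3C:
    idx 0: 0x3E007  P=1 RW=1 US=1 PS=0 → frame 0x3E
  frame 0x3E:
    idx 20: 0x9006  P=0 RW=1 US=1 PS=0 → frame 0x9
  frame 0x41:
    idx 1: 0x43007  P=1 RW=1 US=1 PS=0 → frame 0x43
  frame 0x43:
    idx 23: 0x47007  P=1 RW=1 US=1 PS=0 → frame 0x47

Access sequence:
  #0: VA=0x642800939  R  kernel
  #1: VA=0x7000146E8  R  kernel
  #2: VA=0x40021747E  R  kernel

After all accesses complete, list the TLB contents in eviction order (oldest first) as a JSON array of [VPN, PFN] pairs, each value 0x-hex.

Walk each access:
#0 VA=0x642800939 (r,kernel):
  L0 @0x35[25] → 0x38007  P=1,RW=1,US=1,PS=0
  L1 @0x38[20] → 0x3A087  P=1,RW=1,US=1,PS=1
  ⇒ phys 0x3A939 (huge @L1)  [2 reads]
#1 VA=0x7000146E8 (r,kernel):
  L0 @0x35[28] → 0x3C007  P=1,RW=1,US=1,PS=0
  L1 @0x3C[0] → 0x3E007  P=1,RW=1,US=1,PS=0
  L2 @0x3E[20] → 0x9006  P=0,RW=1,US=1,PS=0
  ✗ PAGE_NOT_PRESENT  [3 reads]
#2 VA=0x40021747E (r,kernel):
  L0 @0x35[16] → 0x41007  P=1,RW=1,US=1,PS=0
  L1 @0x41[1] → 0x43007  P=1,RW=1,US=1,PS=0
  L2 @0x43[23] → 0x47007  P=1,RW=1,US=1,PS=0
  ⇒ phys 0x4747E  [3 reads]

TLB: [["0x400217", "0x47"]]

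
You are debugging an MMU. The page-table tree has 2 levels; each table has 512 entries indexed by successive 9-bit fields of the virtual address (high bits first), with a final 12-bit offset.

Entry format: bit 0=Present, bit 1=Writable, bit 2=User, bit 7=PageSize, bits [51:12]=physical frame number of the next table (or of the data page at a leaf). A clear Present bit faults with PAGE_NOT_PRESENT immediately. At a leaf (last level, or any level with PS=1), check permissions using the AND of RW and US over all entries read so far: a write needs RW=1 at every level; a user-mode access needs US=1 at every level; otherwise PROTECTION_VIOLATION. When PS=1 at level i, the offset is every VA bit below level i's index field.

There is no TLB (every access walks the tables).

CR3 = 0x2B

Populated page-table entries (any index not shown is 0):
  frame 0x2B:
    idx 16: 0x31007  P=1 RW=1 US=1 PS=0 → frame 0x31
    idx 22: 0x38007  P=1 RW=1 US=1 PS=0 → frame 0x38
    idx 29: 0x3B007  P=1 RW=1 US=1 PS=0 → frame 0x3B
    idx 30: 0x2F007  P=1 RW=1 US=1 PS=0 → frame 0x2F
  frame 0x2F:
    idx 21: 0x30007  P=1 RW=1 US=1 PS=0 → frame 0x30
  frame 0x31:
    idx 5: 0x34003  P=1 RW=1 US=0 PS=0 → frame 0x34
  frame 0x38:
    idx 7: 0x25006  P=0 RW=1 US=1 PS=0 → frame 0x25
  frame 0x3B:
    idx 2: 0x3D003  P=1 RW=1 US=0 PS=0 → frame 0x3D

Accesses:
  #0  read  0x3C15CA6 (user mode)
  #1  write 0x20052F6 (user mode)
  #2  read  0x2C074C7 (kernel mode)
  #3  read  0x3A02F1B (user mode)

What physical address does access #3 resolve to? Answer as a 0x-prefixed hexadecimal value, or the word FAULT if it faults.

Trace:
#0 VA=0x3C15CA6 (r,user):
  lvl0: tbl 0x2B, slot 30 ⇒ 0x2F007 (P1/RW1/US1/PS0)
  lvl1: tbl 0x2F, slot 21 ⇒ 0x30007 (P1/RW1/US1/PS0)
  ⇒ phys 0x30CA6  [2 reads]
#1 VA=0x20052F6 (w,user):
  lvl0: tbl 0x2B, slot 16 ⇒ 0x31007 (P1/RW1/US1/PS0)
  lvl1: tbl 0x31, slot 5 ⇒ 0x34003 (P1/RW1/US0/PS0)
  ⇒ fault: PROTECTION_VIOLATION  — 2 lookups
#2 VA=0x2C074C7 (r,kernel):
  lvl0: tbl 0x2B, slot 22 ⇒ 0x38007 (P1/RW1/US1/PS0)
  lvl1: tbl 0x38, slot 7 ⇒ 0x25006 (P0/RW1/US1/PS0)
  ⇒ fault: PAGE_NOT_PRESENT  — 2 lookups
#3 VA=0x3A02F1B (r,user):
  lvl0: tbl 0x2B, slot 29 ⇒ 0x3B007 (P1/RW1/US1/PS0)
  lvl1: tbl 0x3B, slot 2 ⇒ 0x3D003 (P1/RW1/US0/PS0)
  ⇒ fault: PROTECTION_VIOLATION  — 2 lookups

Access #3 PA: FAULT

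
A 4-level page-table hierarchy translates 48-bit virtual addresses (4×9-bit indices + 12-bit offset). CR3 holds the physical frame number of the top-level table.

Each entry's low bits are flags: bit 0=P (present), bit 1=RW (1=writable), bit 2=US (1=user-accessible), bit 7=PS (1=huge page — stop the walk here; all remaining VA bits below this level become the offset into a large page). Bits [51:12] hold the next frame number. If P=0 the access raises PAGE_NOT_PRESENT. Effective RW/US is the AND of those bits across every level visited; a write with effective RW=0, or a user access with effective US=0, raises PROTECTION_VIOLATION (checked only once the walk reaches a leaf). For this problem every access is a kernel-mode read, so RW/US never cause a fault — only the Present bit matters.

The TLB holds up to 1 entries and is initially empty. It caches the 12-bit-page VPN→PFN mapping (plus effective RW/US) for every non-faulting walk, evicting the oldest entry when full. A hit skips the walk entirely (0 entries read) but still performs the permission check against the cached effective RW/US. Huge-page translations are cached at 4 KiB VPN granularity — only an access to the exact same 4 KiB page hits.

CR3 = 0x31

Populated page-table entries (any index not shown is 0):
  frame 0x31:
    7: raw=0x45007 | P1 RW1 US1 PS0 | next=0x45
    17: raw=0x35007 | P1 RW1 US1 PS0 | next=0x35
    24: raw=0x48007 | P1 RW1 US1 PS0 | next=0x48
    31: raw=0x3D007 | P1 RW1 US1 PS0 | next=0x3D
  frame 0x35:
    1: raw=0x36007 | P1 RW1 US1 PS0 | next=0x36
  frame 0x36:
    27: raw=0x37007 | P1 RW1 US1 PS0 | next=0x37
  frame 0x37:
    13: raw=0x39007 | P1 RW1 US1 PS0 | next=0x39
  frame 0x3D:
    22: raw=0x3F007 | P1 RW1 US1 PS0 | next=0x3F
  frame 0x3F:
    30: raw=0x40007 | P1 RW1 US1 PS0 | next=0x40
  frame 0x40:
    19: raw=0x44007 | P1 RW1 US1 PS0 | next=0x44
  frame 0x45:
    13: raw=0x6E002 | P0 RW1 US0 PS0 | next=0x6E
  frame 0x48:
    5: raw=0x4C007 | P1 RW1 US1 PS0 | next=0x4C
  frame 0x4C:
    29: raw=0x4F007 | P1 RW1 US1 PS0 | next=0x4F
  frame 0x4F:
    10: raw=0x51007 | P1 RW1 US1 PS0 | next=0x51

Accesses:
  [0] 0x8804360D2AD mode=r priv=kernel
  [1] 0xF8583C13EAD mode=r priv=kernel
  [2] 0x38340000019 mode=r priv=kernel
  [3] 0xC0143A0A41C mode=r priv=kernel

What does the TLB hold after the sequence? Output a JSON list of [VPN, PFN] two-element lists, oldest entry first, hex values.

Walk each access:
#0 VA=0x8804360D2AD (r,kernel):
  lvl0: tbl 0x31, slot 17 ⇒ 0x35007 (P1/RW1/US1/PS0)
  lvl1: tbl 0x35, slot 1 ⇒ 0x36007 (P1/RW1/US1/PS0)
  lvl2: tbl 0x36, slot 27 ⇒ 0x37007 (P1/RW1/US1/PS0)
  lvl3: tbl 0x37, slot 13 ⇒ 0x39007 (P1/RW1/US1/PS0)
  ✓ 0x392AD  — 4 lookups
#1 VA=0xF8583C13EAD (r,kernel):
  lvl0: tbl 0x31, slot 31 ⇒ 0x3D007 (P1/RW1/US1/PS0)
  lvl1: tbl 0x3D, slot 22 ⇒ 0x3F007 (P1/RW1/US1/PS0)
  lvl2: tbl 0x3F, slot 30 ⇒ 0x40007 (P1/RW1/US1/PS0)
  lvl3: tbl 0x40, slot 19 ⇒ 0x44007 (P1/RW1/US1/PS0)
  ✓ 0x44EAD  — 4 lookups
#2 VA=0x38340000019 (r,kernel):
  lvl0: tbl 0x31, slot 7 ⇒ 0x45007 (P1/RW1/US1/PS0)
  lvl1: tbl 0x45, slot 13 ⇒ 0x6E002 (P0/RW1/US0/PS0)
  ✗ PAGE_NOT_PRESENT  [2 reads]
#3 VA=0xC0143A0A41C (r,kernel):
  lvl0: tbl 0x31, slot 24 ⇒ 0x48007 (P1/RW1/US1/PS0)
  lvl1: tbl 0x48, slot 5 ⇒ 0x4C007 (P1/RW1/US1/PS0)
  lvl2: tbl 0x4C, slot 29 ⇒ 0x4F007 (P1/RW1/US1/PS0)
  lvl3: tbl 0x4F, slot 10 ⇒ 0x51007 (P1/RW1/US1/PS0)
  ✓ 0x5141C  — 4 lookups

TLB: [["0xC0143A0A", "0x51"]]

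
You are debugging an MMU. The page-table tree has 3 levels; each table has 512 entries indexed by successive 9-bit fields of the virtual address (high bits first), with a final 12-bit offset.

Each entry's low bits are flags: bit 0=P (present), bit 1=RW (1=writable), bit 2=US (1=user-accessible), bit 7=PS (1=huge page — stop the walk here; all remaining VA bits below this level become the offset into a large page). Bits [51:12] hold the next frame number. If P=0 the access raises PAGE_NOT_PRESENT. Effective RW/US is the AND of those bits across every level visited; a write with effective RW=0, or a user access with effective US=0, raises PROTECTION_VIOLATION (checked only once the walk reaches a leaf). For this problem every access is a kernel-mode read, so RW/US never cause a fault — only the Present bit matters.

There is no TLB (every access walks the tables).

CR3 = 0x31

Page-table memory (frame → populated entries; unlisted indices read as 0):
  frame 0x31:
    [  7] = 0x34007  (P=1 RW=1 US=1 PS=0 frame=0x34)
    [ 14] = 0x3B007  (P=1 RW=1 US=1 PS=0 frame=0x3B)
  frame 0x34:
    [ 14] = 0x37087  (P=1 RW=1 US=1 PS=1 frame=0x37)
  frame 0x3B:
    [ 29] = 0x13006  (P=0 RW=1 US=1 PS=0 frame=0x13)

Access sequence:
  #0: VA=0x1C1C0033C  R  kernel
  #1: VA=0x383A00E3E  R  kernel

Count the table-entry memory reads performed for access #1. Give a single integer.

Walk each access:
#0 VA=0x1C1C0033C (r,kernel):
  [0] read 0x31 idx=7: raw=0x34007 flags P=1 W=1 U=1 S=0
  [1] read 0x34 idx=14: raw=0x37087 flags P=1 W=1 U=1 S=1
  ✓ 0x3733C (huge @L1)  — 2 lookups
#1 VA=0x383A00E3E (r,kernel):
  [0] read 0x31 idx=14: raw=0x3B007 flags P=1 W=1 U=1 S=0
  [1] read 0x3B idx=29: raw=0x13006 flags P=0 W=1 U=1 S=0
  ✗ PAGE_NOT_PRESENT  [2 reads]

Entries read for #1: 2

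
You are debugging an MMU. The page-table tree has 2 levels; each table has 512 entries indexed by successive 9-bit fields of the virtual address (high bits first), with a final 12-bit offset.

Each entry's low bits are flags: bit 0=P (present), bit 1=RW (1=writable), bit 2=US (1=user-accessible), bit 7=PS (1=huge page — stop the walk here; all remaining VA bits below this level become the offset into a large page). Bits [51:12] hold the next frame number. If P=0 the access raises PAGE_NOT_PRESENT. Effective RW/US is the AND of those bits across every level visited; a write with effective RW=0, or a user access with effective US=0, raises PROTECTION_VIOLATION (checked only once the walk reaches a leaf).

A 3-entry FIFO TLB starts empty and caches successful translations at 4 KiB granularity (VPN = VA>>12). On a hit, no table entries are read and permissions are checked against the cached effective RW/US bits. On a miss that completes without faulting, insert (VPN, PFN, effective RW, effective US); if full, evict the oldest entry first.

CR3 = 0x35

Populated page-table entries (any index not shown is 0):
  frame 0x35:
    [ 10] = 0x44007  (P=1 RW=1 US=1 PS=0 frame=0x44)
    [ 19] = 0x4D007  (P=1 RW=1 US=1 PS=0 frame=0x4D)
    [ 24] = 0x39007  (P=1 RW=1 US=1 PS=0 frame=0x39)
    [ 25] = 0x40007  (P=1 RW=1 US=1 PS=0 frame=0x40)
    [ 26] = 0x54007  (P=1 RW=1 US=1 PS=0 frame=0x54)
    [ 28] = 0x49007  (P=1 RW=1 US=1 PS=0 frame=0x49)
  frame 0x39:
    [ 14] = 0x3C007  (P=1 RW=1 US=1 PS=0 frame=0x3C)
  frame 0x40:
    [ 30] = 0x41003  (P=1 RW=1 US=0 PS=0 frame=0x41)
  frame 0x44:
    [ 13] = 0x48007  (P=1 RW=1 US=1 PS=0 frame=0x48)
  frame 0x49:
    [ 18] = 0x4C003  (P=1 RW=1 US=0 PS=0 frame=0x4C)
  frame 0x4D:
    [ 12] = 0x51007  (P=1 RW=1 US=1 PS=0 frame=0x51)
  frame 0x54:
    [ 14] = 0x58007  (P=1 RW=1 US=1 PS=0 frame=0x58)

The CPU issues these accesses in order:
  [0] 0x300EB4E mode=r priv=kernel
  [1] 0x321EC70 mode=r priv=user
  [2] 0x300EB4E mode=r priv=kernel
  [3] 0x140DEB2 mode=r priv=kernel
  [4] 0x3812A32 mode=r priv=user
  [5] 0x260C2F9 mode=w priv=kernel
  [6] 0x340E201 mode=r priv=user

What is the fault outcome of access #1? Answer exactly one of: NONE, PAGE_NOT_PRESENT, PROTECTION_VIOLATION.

Trace:
#0 VA=0x300EB4E (r,kernel):
  L0 @0x35[24] → 0x39007  P=1,RW=1,US=1,PS=0
  L1 @0x39[14] → 0x3C007  P=1,RW=1,US=1,PS=0
  ✓ 0x3CB4E  — 2 lookups
#1 VA=0x321EC70 (r,user):
  L0 @0x35[25] → 0x40007  P=1,RW=1,US=1,PS=0
  L1 @0x40[30] → 0x41003  P=1,RW=1,US=0,PS=0
  → PROTECTION_VIOLATION  (2 entries read)
#2 VA=0x300EB4E (r,kernel):
  TLB hit vpn=0x300E → PA=0x3CB4E
#3 VA=0x140DEB2 (r,kernel):
  L0 @0x35[10] → 0x44007  P=1,RW=1,US=1,PS=0
  L1 @0x44[13] → 0x48007  P=1,RW=1,US=1,PS=0
  ✓ 0x48EB2  — 2 lookups
#4 VA=0x3812A32 (r,user):
  L0 @0x35[28] → 0x49007  P=1,RW=1,US=1,PS=0
  L1 @0x49[18] → 0x4C003  P=1,RW=1,US=0,PS=0
  → PROTECTION_VIOLATION  (2 entries read)
#5 VA=0x260C2F9 (w,kernel):
  L0 @0x35[19] → 0x4D007  P=1,RW=1,US=1,PS=0
  L1 @0x4D[12] → 0x51007  P=1,RW=1,US=1,PS=0
  ✓ 0x512F9  — 2 lookups
#6 VA=0x340E201 (r,user):
  L0 @0x35[26] → 0x54007  P=1,RW=1,US=1,PS=0
  L1 @0x54[14] → 0x58007  P=1,RW=1,US=1,PS=0
  ✓ 0x58201  — 2 lookups

Access #1 fault: PROTECTION_VIOLATION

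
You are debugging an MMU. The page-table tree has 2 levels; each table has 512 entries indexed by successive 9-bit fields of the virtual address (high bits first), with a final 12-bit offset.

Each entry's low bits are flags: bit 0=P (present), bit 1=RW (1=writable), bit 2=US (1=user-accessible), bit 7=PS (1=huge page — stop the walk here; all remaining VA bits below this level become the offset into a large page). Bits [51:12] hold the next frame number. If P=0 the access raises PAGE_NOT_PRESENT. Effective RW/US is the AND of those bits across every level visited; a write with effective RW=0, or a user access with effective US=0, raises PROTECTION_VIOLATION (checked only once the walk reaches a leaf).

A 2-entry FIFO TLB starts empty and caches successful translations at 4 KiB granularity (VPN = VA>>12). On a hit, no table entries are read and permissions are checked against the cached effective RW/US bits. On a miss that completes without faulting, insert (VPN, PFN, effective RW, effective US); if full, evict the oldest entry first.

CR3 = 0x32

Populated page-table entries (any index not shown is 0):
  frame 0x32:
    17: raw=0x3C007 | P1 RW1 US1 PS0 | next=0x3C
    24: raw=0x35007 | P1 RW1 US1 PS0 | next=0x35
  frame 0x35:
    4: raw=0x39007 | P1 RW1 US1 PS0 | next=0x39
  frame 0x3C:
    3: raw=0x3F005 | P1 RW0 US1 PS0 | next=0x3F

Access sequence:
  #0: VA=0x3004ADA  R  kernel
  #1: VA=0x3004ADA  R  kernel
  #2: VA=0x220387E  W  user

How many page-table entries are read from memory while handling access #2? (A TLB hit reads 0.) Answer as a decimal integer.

Walk each access:
#0 VA=0x3004ADA (r,kernel):
  L0 @0x32[24] → 0x35007  P=1,RW=1,US=1,PS=0
  L1 @0x35[4] → 0x39007  P=1,RW=1,US=1,PS=0
  ✓ 0x39ADA  — 2 lookups
#1 VA=0x3004ADA (r,kernel):
  TLB hit vpn=0x3004 → PA=0x39ADA
#2 VA=0x220387E (w,user):
  L0 @0x32[17] → 0x3C007  P=1,RW=1,US=1,PS=0
  L1 @0x3C[3] → 0x3F005  P=1,RW=0,US=1,PS=0
  → PROTECTION_VIOLATION  (2 entries read)

Entries read for #2: 2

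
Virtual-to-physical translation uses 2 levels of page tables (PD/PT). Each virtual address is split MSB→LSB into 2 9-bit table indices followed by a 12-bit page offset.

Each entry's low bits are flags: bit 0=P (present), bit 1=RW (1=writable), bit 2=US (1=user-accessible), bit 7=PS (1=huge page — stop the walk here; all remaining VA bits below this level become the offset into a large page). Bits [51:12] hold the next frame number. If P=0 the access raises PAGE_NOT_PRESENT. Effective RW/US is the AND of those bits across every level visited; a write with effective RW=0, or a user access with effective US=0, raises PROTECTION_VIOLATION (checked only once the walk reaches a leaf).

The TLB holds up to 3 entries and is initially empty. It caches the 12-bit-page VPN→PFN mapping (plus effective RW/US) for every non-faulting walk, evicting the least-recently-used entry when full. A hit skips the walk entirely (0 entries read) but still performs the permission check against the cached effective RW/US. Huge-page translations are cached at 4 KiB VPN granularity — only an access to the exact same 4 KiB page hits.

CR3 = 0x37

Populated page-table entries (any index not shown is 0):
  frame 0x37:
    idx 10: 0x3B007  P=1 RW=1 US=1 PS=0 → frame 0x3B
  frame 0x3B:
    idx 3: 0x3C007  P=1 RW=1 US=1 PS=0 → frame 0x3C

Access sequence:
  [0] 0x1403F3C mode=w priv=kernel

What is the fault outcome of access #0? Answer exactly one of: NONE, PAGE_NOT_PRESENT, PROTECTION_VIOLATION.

Per-access translation:
#0 VA=0x1403F3C (w,kernel):
  L0 @0x37[10] → 0x3B007  P=1,RW=1,US=1,PS=0
  L1 @0x3B[3] → 0x3C007  P=1,RW=1,US=1,PS=0
  ⇒ phys 0x3CF3C  [2 reads]

Access #0 fault: NONE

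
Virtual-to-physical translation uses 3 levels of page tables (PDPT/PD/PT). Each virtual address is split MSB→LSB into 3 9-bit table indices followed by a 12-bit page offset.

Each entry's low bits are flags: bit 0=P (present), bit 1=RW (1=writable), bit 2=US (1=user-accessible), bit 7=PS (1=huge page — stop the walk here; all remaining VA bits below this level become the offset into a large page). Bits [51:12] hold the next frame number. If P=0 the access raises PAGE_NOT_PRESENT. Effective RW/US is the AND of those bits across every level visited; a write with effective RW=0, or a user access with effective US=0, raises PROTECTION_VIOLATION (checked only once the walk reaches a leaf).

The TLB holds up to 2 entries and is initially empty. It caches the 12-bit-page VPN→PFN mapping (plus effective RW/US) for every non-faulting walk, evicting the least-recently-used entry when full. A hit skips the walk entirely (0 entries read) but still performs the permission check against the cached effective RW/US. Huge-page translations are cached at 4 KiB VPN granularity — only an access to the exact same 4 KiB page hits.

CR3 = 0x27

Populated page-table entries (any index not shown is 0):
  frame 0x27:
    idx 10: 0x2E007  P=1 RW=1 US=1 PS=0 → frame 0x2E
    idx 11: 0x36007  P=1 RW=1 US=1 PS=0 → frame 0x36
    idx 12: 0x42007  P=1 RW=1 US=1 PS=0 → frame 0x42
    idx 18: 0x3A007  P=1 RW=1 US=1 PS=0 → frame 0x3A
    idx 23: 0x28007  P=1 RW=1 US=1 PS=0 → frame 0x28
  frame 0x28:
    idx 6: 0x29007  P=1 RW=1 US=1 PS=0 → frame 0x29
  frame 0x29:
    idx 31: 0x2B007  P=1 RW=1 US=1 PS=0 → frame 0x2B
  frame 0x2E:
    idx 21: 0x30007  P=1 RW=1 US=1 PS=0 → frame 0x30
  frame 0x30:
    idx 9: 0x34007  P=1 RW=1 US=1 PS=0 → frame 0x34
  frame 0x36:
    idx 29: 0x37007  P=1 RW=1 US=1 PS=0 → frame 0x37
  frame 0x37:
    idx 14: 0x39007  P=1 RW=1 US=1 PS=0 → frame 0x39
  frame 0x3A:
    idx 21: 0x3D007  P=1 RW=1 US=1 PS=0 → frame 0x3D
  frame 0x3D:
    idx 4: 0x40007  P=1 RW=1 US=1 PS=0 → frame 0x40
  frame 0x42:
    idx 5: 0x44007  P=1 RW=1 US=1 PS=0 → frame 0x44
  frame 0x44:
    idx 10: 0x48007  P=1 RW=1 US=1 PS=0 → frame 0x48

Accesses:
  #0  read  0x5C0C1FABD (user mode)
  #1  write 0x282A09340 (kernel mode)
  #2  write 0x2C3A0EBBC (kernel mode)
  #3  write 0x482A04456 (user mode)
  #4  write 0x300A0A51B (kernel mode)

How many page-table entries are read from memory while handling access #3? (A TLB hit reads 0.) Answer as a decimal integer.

Walk each access:
#0 VA=0x5C0C1FABD (r,user):
  L0 @0x27[23] → 0x28007  P=1,RW=1,US=1,PS=0
  L1 @0x28[6] → 0x29007  P=1,RW=1,US=1,PS=0
  L2 @0x29[31] → 0x2B007  P=1,RW=1,US=1,PS=0
  ⇒ phys 0x2BABD  [3 reads]
#1 VA=0x282A09340 (w,kernel):
  L0 @0x27[10] → 0x2E007  P=1,RW=1,US=1,PS=0
  L1 @0x2E[21] → 0x30007  P=1,RW=1,US=1,PS=0
  L2 @0x30[9] → 0x34007  P=1,RW=1,US=1,PS=0
  ⇒ phys 0x34340  [3 reads]
#2 VA=0x2C3A0EBBC (w,kernel):
  L0 @0x27[11] → 0x36007  P=1,RW=1,US=1,PS=0
  L1 @0x36[29] → 0x37007  P=1,RW=1,US=1,PS=0
  L2 @0x37[14] → 0x39007  P=1,RW=1,US=1,PS=0
  ⇒ phys 0x39BBC  [3 reads]
#3 VA=0x482A04456 (w,user):
  L0 @0x27[18] → 0x3A007  P=1,RW=1,US=1,PS=0
  L1 @0x3A[21] → 0x3D007  P=1,RW=1,US=1,PS=0
  L2 @0x3D[4] → 0x40007  P=1,RW=1,US=1,PS=0
  ⇒ phys 0x40456  [3 reads]
#4 VA=0x300A0A51B (w,kernel):
  L0 @0x27[12] → 0x42007  P=1,RW=1,US=1,PS=0
  L1 @0x42[5] → 0x44007  P=1,RW=1,US=1,PS=0
  L2 @0x44[10] → 0x48007  P=1,RW=1,US=1,PS=0
  ⇒ phys 0x4851B  [3 reads]

Entries read for #3: 3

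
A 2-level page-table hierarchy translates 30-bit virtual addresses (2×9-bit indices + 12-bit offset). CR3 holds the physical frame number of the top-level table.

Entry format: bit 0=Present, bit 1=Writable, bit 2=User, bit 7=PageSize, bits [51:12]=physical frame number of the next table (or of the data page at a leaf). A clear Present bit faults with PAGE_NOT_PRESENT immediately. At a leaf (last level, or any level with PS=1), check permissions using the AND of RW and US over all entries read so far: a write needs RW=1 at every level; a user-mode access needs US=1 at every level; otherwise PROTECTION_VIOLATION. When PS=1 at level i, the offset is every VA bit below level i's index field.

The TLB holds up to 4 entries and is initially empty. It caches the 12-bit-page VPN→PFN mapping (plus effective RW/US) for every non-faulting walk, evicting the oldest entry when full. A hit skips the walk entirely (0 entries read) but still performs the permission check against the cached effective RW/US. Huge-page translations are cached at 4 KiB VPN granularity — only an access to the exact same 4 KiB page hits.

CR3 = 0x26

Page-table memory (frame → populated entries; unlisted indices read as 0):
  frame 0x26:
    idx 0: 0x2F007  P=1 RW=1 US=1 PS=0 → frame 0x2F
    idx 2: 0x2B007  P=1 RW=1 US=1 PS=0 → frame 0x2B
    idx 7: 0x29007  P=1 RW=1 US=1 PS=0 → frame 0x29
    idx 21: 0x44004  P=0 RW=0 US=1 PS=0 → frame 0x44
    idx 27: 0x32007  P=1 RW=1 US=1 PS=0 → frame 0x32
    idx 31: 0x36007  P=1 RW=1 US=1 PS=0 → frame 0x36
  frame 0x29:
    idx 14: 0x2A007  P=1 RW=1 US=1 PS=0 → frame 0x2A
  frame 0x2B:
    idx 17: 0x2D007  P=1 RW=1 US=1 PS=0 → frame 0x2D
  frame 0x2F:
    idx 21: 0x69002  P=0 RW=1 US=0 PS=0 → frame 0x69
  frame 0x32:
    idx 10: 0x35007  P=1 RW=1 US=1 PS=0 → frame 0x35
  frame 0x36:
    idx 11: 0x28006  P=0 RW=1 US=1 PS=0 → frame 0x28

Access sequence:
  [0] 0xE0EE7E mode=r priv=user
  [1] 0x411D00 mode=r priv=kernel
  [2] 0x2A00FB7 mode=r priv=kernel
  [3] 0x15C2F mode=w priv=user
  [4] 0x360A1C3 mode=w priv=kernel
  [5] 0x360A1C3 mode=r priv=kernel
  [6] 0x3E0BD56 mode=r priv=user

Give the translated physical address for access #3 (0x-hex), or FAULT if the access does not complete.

Trace:
#0 VA=0xE0EE7E (r,user):
  lvl0: tbl 0x26, slot 7 ⇒ 0x29007 (P1/RW1/US1/PS0)
  lvl1: tbl 0x29, slot 14 ⇒ 0x2A007 (P1/RW1/US1/PS0)
  → PA=0x2AE7E  (2 entries read)
#1 VA=0x411D00 (r,kernel):
  lvl0: tbl 0x26, slot 2 ⇒ 0x2B007 (P1/RW1/US1/PS0)
  lvl1: tbl 0x2B, slot 17 ⇒ 0x2D007 (P1/RW1/US1/PS0)
  → PA=0x2DD00  (2 entries read)
#2 VA=0x2A00FB7 (r,kernel):
  lvl0: tbl 0x26, slot 21 ⇒ 0x44004 (P0/RW0/US1/PS0)
  ⇒ fault: PAGE_NOT_PRESENT  — 1 lookups
#3 VA=0x15C2F (w,user):
  lvl0: tbl 0x26, slot 0 ⇒ 0x2F007 (P1/RW1/US1/PS0)
  lvl1: tbl 0x2F, slot 21 ⇒ 0x69002 (P0/RW1/US0/PS0)
  ⇒ fault: PAGE_NOT_PRESENT  — 2 lookups
#4 VA=0x360A1C3 (w,kernel):
  lvl0: tbl 0x26, slot 27 ⇒ 0x32007 (P1/RW1/US1/PS0)
  lvl1: tbl 0x32, slot 10 ⇒ 0x35007 (P1/RW1/US1/PS0)
  → PA=0x351C3  (2 entries read)
#5 VA=0x360A1C3 (r,kernel):
  TLB hit vpn=0x360A → PA=0x351C3
#6 VA=0x3E0BD56 (r,user):
  lvl0: tbl 0x26, slot 31 ⇒ 0x36007 (P1/RW1/US1/PS0)
  lvl1: tbl 0x36, slot 11 ⇒ 0x28006 (P0/RW1/US1/PS0)
  ⇒ fault: PAGE_NOT_PRESENT  — 2 lookups

Access #3 PA: FAULT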